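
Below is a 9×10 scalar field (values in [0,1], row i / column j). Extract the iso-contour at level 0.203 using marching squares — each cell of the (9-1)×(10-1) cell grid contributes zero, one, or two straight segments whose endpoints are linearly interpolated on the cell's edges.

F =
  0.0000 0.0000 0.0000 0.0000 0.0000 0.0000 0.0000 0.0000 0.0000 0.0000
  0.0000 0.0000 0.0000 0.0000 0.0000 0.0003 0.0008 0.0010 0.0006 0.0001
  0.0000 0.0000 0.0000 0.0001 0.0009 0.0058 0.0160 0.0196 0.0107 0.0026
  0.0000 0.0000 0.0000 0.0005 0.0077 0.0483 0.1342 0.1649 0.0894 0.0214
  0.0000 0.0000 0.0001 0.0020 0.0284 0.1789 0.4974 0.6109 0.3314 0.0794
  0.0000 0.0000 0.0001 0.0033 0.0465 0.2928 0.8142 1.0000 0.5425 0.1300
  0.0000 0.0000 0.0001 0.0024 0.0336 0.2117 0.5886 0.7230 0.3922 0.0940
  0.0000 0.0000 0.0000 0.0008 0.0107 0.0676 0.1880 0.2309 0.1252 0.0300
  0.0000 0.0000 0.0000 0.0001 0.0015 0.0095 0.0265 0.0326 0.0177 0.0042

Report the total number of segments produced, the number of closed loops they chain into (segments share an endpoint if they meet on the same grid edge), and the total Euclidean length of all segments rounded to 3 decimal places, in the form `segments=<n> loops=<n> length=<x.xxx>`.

segments=16 loops=1 length=12.733

cell (3,5): code 0100 → (3.189,6.000)–(4.000,5.076)
cell (3,6): code 1100 → (3.085,7.000)–(3.189,6.000)
cell (3,7): code 1100 → (3.469,8.000)–(3.085,7.000)
cell (3,8): code 1000 → (4.000,8.510)–(3.469,8.000)
cell (4,4): code 0100 → (4.212,5.000)–(5.000,4.635)
cell (4,5): code 1110 → (4.000,5.076)–(4.212,5.000)
cell (4,8): code 1001 → (5.000,8.823)–(4.000,8.510)
cell (5,4): code 0110 → (5.000,4.635)–(6.000,4.951)
cell (5,8): code 1001 → (6.000,8.634)–(5.000,8.823)
cell (6,4): code 0010 → (6.000,4.951)–(6.060,5.000)
cell (6,5): code 0011 → (6.060,5.000)–(6.963,6.000)
cell (6,6): code 0111 → (6.963,6.000)–(7.000,6.350)
cell (6,7): code 1011 → (7.000,7.264)–(6.709,8.000)
cell (6,8): code 0001 → (6.709,8.000)–(6.000,8.634)
cell (7,6): code 0010 → (7.000,6.350)–(7.141,7.000)
cell (7,7): code 0001 → (7.141,7.000)–(7.000,7.264)
total: 16 segments, chained into 1 closed loop(s), length Σ = 12.732635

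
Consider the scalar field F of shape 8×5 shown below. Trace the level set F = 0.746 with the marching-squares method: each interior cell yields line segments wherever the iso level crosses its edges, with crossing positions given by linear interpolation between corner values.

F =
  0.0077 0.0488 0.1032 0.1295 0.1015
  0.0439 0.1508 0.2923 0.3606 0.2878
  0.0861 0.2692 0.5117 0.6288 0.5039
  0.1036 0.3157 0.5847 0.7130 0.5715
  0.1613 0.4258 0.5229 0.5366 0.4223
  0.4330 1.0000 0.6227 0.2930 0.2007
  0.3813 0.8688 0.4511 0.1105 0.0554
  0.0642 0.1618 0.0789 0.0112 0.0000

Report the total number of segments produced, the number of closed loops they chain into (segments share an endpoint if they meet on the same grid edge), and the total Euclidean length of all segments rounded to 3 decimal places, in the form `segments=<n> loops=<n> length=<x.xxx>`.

cell (4,0): code 0100 → (4.558,1.000)–(5.000,0.552)
cell (4,1): code 1000 → (5.000,1.673)–(4.558,1.000)
cell (5,0): code 0110 → (5.000,0.552)–(6.000,0.748)
cell (5,1): code 1001 → (6.000,1.294)–(5.000,1.673)
cell (6,0): code 0010 → (6.000,0.748)–(6.174,1.000)
cell (6,1): code 0001 → (6.174,1.000)–(6.000,1.294)
total: 6 segments, chained into 1 closed loop(s), length Σ = 4.171071

segments=6 loops=1 length=4.171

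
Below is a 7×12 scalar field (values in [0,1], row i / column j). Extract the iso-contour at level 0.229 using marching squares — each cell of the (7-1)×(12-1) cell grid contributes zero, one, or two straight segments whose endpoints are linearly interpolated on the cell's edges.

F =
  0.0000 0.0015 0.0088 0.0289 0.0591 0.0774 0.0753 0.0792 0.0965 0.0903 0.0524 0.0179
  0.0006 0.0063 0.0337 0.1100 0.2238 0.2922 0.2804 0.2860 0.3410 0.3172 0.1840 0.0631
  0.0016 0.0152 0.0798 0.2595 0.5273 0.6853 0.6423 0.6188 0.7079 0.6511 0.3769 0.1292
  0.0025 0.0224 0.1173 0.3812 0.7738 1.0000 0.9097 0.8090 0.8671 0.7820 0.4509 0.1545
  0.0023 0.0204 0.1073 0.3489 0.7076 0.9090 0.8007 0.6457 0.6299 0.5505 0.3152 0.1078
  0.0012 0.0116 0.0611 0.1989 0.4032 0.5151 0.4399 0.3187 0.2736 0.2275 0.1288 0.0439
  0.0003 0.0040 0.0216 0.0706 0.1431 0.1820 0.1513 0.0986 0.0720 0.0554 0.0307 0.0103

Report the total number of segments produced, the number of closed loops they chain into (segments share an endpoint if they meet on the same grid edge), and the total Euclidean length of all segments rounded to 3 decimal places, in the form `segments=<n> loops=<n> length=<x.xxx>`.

segments=26 loops=1 length=22.047

cell (0,4): code 0100 → (0.706,5.000)–(1.000,4.076)
cell (0,5): code 1100 → (0.749,6.000)–(0.706,5.000)
cell (0,6): code 1100 → (0.724,7.000)–(0.749,6.000)
cell (0,7): code 1100 → (0.542,8.000)–(0.724,7.000)
cell (0,8): code 1100 → (0.611,9.000)–(0.542,8.000)
cell (0,9): code 1000 → (1.000,9.662)–(0.611,9.000)
cell (1,2): code 0100 → (1.796,3.000)–(2.000,2.830)
cell (1,3): code 1100 → (1.017,4.000)–(1.796,3.000)
cell (1,4): code 1110 → (1.000,4.076)–(1.017,4.000)
cell (1,9): code 1101 → (1.233,10.000)–(1.000,9.662)
cell (1,10): code 1000 → (2.000,10.597)–(1.233,10.000)
cell (2,2): code 0110 → (2.000,2.830)–(3.000,2.423)
cell (2,10): code 1001 → (3.000,10.749)–(2.000,10.597)
cell (3,2): code 0110 → (3.000,2.423)–(4.000,2.504)
cell (3,10): code 1001 → (4.000,10.416)–(3.000,10.749)
cell (4,2): code 0010 → (4.000,2.504)–(4.799,3.000)
cell (4,3): code 0111 → (4.799,3.000)–(5.000,3.147)
cell (4,8): code 1011 → (5.000,8.967)–(4.995,9.000)
cell (4,9): code 0011 → (4.995,9.000)–(4.462,10.000)
cell (4,10): code 0001 → (4.462,10.000)–(4.000,10.416)
cell (5,3): code 0010 → (5.000,3.147)–(5.670,4.000)
cell (5,4): code 0011 → (5.670,4.000)–(5.859,5.000)
cell (5,5): code 0011 → (5.859,5.000)–(5.731,6.000)
cell (5,6): code 0011 → (5.731,6.000)–(5.408,7.000)
cell (5,7): code 0011 → (5.408,7.000)–(5.221,8.000)
cell (5,8): code 0001 → (5.221,8.000)–(5.000,8.967)
total: 26 segments, chained into 1 closed loop(s), length Σ = 22.047499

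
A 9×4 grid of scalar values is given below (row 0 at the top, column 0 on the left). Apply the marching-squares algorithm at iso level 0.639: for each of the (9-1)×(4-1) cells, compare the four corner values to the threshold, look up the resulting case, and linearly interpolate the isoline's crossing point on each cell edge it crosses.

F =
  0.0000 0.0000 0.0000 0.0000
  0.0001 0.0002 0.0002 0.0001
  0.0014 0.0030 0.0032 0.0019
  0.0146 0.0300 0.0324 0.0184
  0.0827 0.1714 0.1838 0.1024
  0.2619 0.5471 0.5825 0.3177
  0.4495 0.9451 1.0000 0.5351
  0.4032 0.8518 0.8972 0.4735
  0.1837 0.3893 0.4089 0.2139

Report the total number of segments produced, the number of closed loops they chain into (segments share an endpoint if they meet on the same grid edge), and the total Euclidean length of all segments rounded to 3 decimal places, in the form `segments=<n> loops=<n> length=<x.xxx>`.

segments=8 loops=1 length=7.647

cell (5,0): code 0100 → (5.231,1.000)–(6.000,0.382)
cell (5,1): code 1100 → (5.135,2.000)–(5.231,1.000)
cell (5,2): code 1000 → (6.000,2.777)–(5.135,2.000)
cell (6,0): code 0110 → (6.000,0.382)–(7.000,0.526)
cell (6,2): code 1001 → (7.000,2.609)–(6.000,2.777)
cell (7,0): code 0010 → (7.000,0.526)–(7.460,1.000)
cell (7,1): code 0011 → (7.460,1.000)–(7.529,2.000)
cell (7,2): code 0001 → (7.529,2.000)–(7.000,2.609)
total: 8 segments, chained into 1 closed loop(s), length Σ = 7.647223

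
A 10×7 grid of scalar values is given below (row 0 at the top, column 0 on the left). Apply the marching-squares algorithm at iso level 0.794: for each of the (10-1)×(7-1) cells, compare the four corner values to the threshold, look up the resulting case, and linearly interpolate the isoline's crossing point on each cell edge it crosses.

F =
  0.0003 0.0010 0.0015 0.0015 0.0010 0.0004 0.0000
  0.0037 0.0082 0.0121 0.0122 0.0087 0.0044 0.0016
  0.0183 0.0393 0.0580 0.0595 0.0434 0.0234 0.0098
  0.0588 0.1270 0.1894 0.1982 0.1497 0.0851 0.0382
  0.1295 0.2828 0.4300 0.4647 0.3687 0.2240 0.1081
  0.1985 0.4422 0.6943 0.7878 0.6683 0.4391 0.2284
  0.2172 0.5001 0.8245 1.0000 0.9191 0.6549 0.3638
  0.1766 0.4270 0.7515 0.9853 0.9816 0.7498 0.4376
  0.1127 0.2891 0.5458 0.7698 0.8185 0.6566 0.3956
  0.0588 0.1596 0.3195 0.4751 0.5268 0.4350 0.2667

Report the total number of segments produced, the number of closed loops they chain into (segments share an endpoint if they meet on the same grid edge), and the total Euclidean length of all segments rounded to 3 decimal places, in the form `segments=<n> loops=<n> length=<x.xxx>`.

cell (5,1): code 0100 → (5.766,2.000)–(6.000,1.906)
cell (5,2): code 1100 → (5.029,3.000)–(5.766,2.000)
cell (5,3): code 1100 → (5.501,4.000)–(5.029,3.000)
cell (5,4): code 1000 → (6.000,4.474)–(5.501,4.000)
cell (6,1): code 0010 → (6.000,1.906)–(6.418,2.000)
cell (6,2): code 0111 → (6.418,2.000)–(7.000,2.182)
cell (6,4): code 1001 → (7.000,4.809)–(6.000,4.474)
cell (7,2): code 0010 → (7.000,2.182)–(7.888,3.000)
cell (7,3): code 0111 → (7.888,3.000)–(8.000,3.497)
cell (7,4): code 1001 → (8.000,4.151)–(7.000,4.809)
cell (8,3): code 0010 → (8.000,3.497)–(8.084,4.000)
cell (8,4): code 0001 → (8.084,4.000)–(8.000,4.151)
total: 12 segments, chained into 1 closed loop(s), length Σ = 8.977871

segments=12 loops=1 length=8.978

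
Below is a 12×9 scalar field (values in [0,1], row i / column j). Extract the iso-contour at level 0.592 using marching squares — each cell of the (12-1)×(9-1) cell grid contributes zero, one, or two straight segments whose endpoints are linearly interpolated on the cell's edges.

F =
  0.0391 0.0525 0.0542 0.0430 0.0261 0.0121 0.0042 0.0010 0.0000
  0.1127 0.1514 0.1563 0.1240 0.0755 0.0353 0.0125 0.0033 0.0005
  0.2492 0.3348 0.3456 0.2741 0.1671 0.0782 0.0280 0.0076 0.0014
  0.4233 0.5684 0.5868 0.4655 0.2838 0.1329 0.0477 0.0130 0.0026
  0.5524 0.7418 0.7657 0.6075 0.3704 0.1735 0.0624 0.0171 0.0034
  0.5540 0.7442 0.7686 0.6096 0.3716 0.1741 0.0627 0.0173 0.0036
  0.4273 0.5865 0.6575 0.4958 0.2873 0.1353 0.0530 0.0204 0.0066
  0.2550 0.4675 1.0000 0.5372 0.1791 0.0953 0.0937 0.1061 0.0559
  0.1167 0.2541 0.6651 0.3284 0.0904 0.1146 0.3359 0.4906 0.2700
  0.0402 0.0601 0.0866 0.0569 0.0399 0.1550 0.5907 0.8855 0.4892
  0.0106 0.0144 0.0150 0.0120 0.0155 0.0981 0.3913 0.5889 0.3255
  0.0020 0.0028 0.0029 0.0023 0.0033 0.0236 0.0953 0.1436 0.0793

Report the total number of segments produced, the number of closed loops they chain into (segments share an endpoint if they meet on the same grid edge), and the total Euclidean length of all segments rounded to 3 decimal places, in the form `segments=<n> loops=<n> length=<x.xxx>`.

cell (3,0): code 0100 → (3.136,1.000)–(4.000,0.209)
cell (3,1): code 1100 → (3.029,2.000)–(3.136,1.000)
cell (3,2): code 1100 → (3.891,3.000)–(3.029,2.000)
cell (3,3): code 1000 → (4.000,3.065)–(3.891,3.000)
cell (4,0): code 0110 → (4.000,0.209)–(5.000,0.200)
cell (4,3): code 1001 → (5.000,3.074)–(4.000,3.065)
cell (5,0): code 0010 → (5.000,0.200)–(5.965,1.000)
cell (5,1): code 0111 → (5.965,1.000)–(6.000,1.077)
cell (5,2): code 1011 → (6.000,2.405)–(5.155,3.000)
cell (5,3): code 0001 → (5.155,3.000)–(5.000,3.074)
cell (6,1): code 0110 → (6.000,1.077)–(7.000,1.234)
cell (6,2): code 1001 → (7.000,2.882)–(6.000,2.405)
cell (7,1): code 0110 → (7.000,1.234)–(8.000,1.822)
cell (7,2): code 1001 → (8.000,2.217)–(7.000,2.882)
cell (8,1): code 0010 → (8.000,1.822)–(8.126,2.000)
cell (8,2): code 0001 → (8.126,2.000)–(8.000,2.217)
cell (8,6): code 0100 → (8.257,7.000)–(9.000,6.004)
cell (8,7): code 1000 → (9.000,7.741)–(8.257,7.000)
cell (9,6): code 0010 → (9.000,6.004)–(9.990,7.000)
cell (9,7): code 0001 → (9.990,7.000)–(9.000,7.741)
total: 20 segments, chained into 2 closed loop(s), length Σ = 18.049675

segments=20 loops=2 length=18.050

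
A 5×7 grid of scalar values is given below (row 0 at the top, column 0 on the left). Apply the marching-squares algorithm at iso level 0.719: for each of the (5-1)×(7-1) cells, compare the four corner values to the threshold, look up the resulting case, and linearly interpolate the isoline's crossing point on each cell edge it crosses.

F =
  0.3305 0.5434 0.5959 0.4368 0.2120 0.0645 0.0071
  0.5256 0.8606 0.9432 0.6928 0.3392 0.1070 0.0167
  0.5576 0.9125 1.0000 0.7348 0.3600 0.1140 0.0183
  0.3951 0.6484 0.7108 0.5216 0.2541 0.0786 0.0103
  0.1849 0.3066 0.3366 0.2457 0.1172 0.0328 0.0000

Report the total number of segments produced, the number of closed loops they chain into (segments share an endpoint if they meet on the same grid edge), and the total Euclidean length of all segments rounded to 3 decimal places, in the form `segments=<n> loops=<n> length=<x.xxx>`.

segments=10 loops=1 length=8.127

cell (0,0): code 0100 → (0.554,1.000)–(1.000,0.577)
cell (0,1): code 1100 → (0.354,2.000)–(0.554,1.000)
cell (0,2): code 1000 → (1.000,2.895)–(0.354,2.000)
cell (1,0): code 0110 → (1.000,0.577)–(2.000,0.455)
cell (1,2): code 1101 → (1.624,3.000)–(1.000,2.895)
cell (1,3): code 1000 → (2.000,3.042)–(1.624,3.000)
cell (2,0): code 0010 → (2.000,0.455)–(2.733,1.000)
cell (2,1): code 0011 → (2.733,1.000)–(2.972,2.000)
cell (2,2): code 0011 → (2.972,2.000)–(2.074,3.000)
cell (2,3): code 0001 → (2.074,3.000)–(2.000,3.042)
total: 10 segments, chained into 1 closed loop(s), length Σ = 8.127191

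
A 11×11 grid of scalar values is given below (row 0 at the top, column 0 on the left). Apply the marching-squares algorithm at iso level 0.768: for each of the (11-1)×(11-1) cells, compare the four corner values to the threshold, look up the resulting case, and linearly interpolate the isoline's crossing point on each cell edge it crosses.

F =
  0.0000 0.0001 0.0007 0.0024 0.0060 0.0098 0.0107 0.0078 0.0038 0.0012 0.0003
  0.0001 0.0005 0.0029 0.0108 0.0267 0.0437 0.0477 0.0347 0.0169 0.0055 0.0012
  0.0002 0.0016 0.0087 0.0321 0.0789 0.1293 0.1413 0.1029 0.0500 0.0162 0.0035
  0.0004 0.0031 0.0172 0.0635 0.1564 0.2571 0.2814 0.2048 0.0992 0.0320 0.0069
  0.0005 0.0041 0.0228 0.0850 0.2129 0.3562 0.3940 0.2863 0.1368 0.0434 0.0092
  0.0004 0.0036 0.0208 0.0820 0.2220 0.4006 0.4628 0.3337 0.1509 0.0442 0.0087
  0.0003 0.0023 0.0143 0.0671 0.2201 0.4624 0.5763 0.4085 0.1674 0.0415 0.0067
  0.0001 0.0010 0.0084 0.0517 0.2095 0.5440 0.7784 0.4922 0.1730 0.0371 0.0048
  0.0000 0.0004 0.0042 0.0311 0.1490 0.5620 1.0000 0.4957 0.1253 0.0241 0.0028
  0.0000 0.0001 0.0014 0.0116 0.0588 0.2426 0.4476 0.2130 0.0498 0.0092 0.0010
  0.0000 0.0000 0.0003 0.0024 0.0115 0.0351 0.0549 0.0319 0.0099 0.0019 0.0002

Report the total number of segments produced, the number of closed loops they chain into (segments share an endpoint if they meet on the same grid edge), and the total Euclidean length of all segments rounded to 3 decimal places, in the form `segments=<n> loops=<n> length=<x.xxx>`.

segments=6 loops=1 length=3.627

cell (6,5): code 0100 → (6.949,6.000)–(7.000,5.956)
cell (6,6): code 1000 → (7.000,6.036)–(6.949,6.000)
cell (7,5): code 0110 → (7.000,5.956)–(8.000,5.470)
cell (7,6): code 1001 → (8.000,6.460)–(7.000,6.036)
cell (8,5): code 0010 → (8.000,5.470)–(8.420,6.000)
cell (8,6): code 0001 → (8.420,6.000)–(8.000,6.460)
total: 6 segments, chained into 1 closed loop(s), length Σ = 3.627444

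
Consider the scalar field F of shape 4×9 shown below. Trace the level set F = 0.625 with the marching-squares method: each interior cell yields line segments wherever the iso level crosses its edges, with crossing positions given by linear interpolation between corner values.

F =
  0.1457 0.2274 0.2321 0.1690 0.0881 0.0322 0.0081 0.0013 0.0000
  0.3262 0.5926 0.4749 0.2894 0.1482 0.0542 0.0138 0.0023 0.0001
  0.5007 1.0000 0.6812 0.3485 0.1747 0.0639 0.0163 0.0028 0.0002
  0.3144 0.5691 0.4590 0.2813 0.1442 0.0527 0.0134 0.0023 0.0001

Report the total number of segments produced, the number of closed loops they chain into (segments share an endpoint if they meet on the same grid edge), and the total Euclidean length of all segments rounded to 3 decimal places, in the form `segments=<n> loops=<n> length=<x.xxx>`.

segments=6 loops=1 length=5.329

cell (1,0): code 0100 → (1.080,1.000)–(2.000,0.249)
cell (1,1): code 1100 → (1.728,2.000)–(1.080,1.000)
cell (1,2): code 1000 → (2.000,2.169)–(1.728,2.000)
cell (2,0): code 0010 → (2.000,0.249)–(2.870,1.000)
cell (2,1): code 0011 → (2.870,1.000)–(2.253,2.000)
cell (2,2): code 0001 → (2.253,2.000)–(2.000,2.169)
total: 6 segments, chained into 1 closed loop(s), length Σ = 5.329067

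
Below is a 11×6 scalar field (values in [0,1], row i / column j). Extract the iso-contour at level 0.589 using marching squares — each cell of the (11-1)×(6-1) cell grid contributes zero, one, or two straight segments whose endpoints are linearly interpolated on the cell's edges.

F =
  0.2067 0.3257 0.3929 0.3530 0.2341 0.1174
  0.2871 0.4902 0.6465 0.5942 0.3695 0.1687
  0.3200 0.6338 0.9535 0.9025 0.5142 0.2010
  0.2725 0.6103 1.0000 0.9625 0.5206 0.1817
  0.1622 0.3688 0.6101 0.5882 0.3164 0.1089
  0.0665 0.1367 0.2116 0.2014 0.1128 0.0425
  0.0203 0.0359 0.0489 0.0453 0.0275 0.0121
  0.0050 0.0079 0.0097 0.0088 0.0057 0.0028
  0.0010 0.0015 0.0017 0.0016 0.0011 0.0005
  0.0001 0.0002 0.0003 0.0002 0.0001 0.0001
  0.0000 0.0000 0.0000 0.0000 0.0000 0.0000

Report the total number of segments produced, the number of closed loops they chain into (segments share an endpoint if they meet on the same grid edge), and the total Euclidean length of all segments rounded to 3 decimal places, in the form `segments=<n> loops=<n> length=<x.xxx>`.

cell (0,1): code 0100 → (0.773,2.000)–(1.000,1.632)
cell (0,2): code 1100 → (0.978,3.000)–(0.773,2.000)
cell (0,3): code 1000 → (1.000,3.023)–(0.978,3.000)
cell (1,0): code 0100 → (1.688,1.000)–(2.000,0.857)
cell (1,1): code 1110 → (1.000,1.632)–(1.688,1.000)
cell (1,3): code 1001 → (2.000,3.807)–(1.000,3.023)
cell (2,0): code 0110 → (2.000,0.857)–(3.000,0.937)
cell (2,3): code 1001 → (3.000,3.845)–(2.000,3.807)
cell (3,0): code 0010 → (3.000,0.937)–(3.088,1.000)
cell (3,1): code 0111 → (3.088,1.000)–(4.000,1.913)
cell (3,2): code 1011 → (4.000,2.963)–(3.998,3.000)
cell (3,3): code 0001 → (3.998,3.000)–(3.000,3.845)
cell (4,1): code 0010 → (4.000,1.913)–(4.053,2.000)
cell (4,2): code 0001 → (4.053,2.000)–(4.000,2.963)
total: 14 segments, chained into 1 closed loop(s), length Σ = 9.846618

segments=14 loops=1 length=9.847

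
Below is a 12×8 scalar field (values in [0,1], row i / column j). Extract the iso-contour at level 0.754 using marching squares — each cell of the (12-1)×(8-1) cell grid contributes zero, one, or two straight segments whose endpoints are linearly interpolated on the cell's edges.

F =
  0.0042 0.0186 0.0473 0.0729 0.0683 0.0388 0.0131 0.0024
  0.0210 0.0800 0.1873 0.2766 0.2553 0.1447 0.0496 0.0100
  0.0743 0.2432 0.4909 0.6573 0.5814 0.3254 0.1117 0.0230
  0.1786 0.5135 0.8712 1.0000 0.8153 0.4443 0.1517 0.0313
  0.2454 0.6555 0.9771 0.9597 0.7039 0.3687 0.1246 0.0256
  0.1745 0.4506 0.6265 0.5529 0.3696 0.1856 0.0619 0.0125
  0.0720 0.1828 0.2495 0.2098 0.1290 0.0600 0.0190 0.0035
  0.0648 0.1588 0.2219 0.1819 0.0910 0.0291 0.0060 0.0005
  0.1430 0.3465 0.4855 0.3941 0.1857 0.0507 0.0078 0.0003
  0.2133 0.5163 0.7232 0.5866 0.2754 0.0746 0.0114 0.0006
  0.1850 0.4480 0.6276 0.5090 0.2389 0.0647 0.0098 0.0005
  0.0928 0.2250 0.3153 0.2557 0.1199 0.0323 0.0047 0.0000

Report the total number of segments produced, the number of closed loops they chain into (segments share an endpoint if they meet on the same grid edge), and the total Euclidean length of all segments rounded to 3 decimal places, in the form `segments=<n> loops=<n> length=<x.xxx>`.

cell (2,1): code 0100 → (2.692,2.000)–(3.000,1.672)
cell (2,2): code 1100 → (2.282,3.000)–(2.692,2.000)
cell (2,3): code 1100 → (2.738,4.000)–(2.282,3.000)
cell (2,4): code 1000 → (3.000,4.165)–(2.738,4.000)
cell (3,1): code 0110 → (3.000,1.672)–(4.000,1.306)
cell (3,3): code 1011 → (4.000,3.804)–(3.550,4.000)
cell (3,4): code 0001 → (3.550,4.000)–(3.000,4.165)
cell (4,1): code 0010 → (4.000,1.306)–(4.636,2.000)
cell (4,2): code 0011 → (4.636,2.000)–(4.506,3.000)
cell (4,3): code 0001 → (4.506,3.000)–(4.000,3.804)
total: 10 segments, chained into 1 closed loop(s), length Σ = 7.968984

segments=10 loops=1 length=7.969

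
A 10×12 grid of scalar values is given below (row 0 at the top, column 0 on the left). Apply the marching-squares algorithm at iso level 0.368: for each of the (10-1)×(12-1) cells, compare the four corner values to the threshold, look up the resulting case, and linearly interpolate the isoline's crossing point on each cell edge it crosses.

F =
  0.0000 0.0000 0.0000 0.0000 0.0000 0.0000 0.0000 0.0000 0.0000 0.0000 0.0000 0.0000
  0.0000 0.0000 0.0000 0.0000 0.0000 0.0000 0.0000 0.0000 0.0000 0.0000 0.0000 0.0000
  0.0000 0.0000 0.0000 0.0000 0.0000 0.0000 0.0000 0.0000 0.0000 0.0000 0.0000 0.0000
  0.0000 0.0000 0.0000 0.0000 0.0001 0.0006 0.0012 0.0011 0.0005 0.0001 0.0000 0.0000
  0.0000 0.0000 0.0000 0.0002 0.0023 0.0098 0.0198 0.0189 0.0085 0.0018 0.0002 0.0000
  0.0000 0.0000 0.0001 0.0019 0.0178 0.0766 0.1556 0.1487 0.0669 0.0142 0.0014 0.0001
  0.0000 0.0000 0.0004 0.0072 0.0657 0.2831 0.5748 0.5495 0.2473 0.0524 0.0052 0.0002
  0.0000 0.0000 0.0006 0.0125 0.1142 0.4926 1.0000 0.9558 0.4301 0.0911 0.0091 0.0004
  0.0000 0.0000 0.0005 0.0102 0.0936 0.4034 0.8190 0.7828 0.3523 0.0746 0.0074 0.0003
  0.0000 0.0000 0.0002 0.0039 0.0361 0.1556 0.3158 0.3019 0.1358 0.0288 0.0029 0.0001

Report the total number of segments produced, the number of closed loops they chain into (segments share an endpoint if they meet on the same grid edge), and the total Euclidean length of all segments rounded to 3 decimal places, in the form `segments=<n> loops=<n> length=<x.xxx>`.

segments=14 loops=1 length=10.729

cell (5,5): code 0100 → (5.507,6.000)–(6.000,5.291)
cell (5,6): code 1100 → (5.547,7.000)–(5.507,6.000)
cell (5,7): code 1000 → (6.000,7.601)–(5.547,7.000)
cell (6,4): code 0100 → (6.405,5.000)–(7.000,4.671)
cell (6,5): code 1110 → (6.000,5.291)–(6.405,5.000)
cell (6,7): code 1101 → (6.660,8.000)–(6.000,7.601)
cell (6,8): code 1000 → (7.000,8.183)–(6.660,8.000)
cell (7,4): code 0110 → (7.000,4.671)–(8.000,4.886)
cell (7,7): code 1011 → (8.000,7.964)–(7.798,8.000)
cell (7,8): code 0001 → (7.798,8.000)–(7.000,8.183)
cell (8,4): code 0010 → (8.000,4.886)–(8.143,5.000)
cell (8,5): code 0011 → (8.143,5.000)–(8.896,6.000)
cell (8,6): code 0011 → (8.896,6.000)–(8.863,7.000)
cell (8,7): code 0001 → (8.863,7.000)–(8.000,7.964)
total: 14 segments, chained into 1 closed loop(s), length Σ = 10.728733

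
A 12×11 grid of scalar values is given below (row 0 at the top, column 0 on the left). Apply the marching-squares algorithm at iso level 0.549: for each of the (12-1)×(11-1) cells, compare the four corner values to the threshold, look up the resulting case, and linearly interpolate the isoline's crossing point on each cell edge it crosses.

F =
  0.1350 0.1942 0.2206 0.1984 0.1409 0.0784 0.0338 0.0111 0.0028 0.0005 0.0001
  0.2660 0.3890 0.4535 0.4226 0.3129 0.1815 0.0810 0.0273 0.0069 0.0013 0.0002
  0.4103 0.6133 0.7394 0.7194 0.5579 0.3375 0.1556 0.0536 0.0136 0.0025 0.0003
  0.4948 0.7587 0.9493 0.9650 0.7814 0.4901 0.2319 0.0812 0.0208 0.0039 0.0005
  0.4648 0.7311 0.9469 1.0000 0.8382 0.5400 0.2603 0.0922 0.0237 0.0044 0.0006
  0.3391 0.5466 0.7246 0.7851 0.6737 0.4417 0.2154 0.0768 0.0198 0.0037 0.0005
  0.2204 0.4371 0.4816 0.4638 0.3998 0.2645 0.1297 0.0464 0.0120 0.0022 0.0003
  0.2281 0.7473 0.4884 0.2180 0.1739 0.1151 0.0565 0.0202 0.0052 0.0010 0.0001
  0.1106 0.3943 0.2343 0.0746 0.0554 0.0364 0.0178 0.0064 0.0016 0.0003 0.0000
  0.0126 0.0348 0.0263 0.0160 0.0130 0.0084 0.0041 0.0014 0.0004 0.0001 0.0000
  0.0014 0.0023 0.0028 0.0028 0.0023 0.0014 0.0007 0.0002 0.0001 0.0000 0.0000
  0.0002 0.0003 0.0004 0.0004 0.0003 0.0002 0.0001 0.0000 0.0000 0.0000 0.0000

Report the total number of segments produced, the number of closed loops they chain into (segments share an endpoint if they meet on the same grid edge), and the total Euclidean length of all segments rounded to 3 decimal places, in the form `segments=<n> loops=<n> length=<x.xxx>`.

cell (1,0): code 0100 → (1.713,1.000)–(2.000,0.683)
cell (1,1): code 1100 → (1.334,2.000)–(1.713,1.000)
cell (1,2): code 1100 → (1.426,3.000)–(1.334,2.000)
cell (1,3): code 1100 → (1.964,4.000)–(1.426,3.000)
cell (1,4): code 1000 → (2.000,4.040)–(1.964,4.000)
cell (2,0): code 0110 → (2.000,0.683)–(3.000,0.205)
cell (2,4): code 1001 → (3.000,4.798)–(2.000,4.040)
cell (3,0): code 0110 → (3.000,0.205)–(4.000,0.316)
cell (3,4): code 1001 → (4.000,4.970)–(3.000,4.798)
cell (4,0): code 0010 → (4.000,0.316)–(4.987,1.000)
cell (4,1): code 0111 → (4.987,1.000)–(5.000,1.013)
cell (4,4): code 1001 → (5.000,4.537)–(4.000,4.970)
cell (5,1): code 0010 → (5.000,1.013)–(5.723,2.000)
cell (5,2): code 0011 → (5.723,2.000)–(5.735,3.000)
cell (5,3): code 0011 → (5.735,3.000)–(5.455,4.000)
cell (5,4): code 0001 → (5.455,4.000)–(5.000,4.537)
cell (6,0): code 0100 → (6.361,1.000)–(7.000,0.618)
cell (6,1): code 1000 → (7.000,1.766)–(6.361,1.000)
cell (7,0): code 0010 → (7.000,0.618)–(7.562,1.000)
cell (7,1): code 0001 → (7.562,1.000)–(7.000,1.766)
total: 20 segments, chained into 2 closed loop(s), length Σ = 17.720360

segments=20 loops=2 length=17.720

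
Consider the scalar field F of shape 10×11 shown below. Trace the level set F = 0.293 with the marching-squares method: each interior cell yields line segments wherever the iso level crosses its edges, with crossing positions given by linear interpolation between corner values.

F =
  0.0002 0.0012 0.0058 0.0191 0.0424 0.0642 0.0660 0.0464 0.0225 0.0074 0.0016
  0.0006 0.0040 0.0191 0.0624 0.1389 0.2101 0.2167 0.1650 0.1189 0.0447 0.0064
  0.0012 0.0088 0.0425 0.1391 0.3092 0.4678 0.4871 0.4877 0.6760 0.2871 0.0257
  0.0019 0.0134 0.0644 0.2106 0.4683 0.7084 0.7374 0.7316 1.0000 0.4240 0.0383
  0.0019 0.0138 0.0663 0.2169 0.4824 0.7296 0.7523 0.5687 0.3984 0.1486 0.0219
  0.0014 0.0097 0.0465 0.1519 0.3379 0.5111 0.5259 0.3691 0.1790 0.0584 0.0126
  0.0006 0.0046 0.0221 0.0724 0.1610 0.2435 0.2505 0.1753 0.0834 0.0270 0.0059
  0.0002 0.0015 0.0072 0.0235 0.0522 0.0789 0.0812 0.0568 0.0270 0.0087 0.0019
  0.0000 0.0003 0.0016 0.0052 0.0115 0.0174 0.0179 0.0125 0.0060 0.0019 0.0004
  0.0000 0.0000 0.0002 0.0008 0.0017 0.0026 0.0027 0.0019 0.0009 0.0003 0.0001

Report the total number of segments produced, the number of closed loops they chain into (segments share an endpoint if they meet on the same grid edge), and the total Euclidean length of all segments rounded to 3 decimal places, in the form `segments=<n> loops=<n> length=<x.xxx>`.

cell (1,3): code 0100 → (1.905,4.000)–(2.000,3.905)
cell (1,4): code 1100 → (1.322,5.000)–(1.905,4.000)
cell (1,5): code 1100 → (1.282,6.000)–(1.322,5.000)
cell (1,6): code 1100 → (1.397,7.000)–(1.282,6.000)
cell (1,7): code 1100 → (1.313,8.000)–(1.397,7.000)
cell (1,8): code 1000 → (2.000,8.985)–(1.313,8.000)
cell (2,3): code 0110 → (2.000,3.905)–(3.000,3.320)
cell (2,8): code 1101 → (2.043,9.000)–(2.000,8.985)
cell (2,9): code 1000 → (3.000,9.340)–(2.043,9.000)
cell (3,3): code 0110 → (3.000,3.320)–(4.000,3.287)
cell (3,8): code 1011 → (4.000,8.422)–(3.476,9.000)
cell (3,9): code 0001 → (3.476,9.000)–(3.000,9.340)
cell (4,3): code 0110 → (4.000,3.287)–(5.000,3.759)
cell (4,7): code 1011 → (5.000,7.400)–(4.480,8.000)
cell (4,8): code 0001 → (4.480,8.000)–(4.000,8.422)
cell (5,3): code 0010 → (5.000,3.759)–(5.254,4.000)
cell (5,4): code 0011 → (5.254,4.000)–(5.815,5.000)
cell (5,5): code 0011 → (5.815,5.000)–(5.846,6.000)
cell (5,6): code 0011 → (5.846,6.000)–(5.393,7.000)
cell (5,7): code 0001 → (5.393,7.000)–(5.000,7.400)
total: 20 segments, chained into 1 closed loop(s), length Σ = 16.783916

segments=20 loops=1 length=16.784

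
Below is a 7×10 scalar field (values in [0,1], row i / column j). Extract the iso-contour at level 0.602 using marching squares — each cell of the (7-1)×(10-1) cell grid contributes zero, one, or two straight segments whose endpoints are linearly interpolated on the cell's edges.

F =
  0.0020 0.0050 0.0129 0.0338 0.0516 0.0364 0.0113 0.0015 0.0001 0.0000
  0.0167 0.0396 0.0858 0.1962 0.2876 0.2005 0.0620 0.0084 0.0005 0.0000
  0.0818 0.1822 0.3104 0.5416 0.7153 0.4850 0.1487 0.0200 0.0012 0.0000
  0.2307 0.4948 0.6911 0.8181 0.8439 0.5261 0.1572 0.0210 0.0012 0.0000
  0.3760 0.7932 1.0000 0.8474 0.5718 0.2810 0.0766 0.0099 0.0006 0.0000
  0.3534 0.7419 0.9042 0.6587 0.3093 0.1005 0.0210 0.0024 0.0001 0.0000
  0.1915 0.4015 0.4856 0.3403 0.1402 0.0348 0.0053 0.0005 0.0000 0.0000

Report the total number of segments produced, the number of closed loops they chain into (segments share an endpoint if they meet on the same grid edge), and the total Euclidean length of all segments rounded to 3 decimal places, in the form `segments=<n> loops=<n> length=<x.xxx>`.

segments=16 loops=1 length=12.342

cell (1,3): code 0100 → (1.735,4.000)–(2.000,3.348)
cell (1,4): code 1000 → (2.000,4.492)–(1.735,4.000)
cell (2,1): code 0100 → (2.766,2.000)–(3.000,1.546)
cell (2,2): code 1100 → (2.218,3.000)–(2.766,2.000)
cell (2,3): code 1110 → (2.000,3.348)–(2.218,3.000)
cell (2,4): code 1001 → (3.000,4.761)–(2.000,4.492)
cell (3,0): code 0100 → (3.359,1.000)–(4.000,0.542)
cell (3,1): code 1110 → (3.000,1.546)–(3.359,1.000)
cell (3,3): code 1011 → (4.000,3.890)–(3.889,4.000)
cell (3,4): code 0001 → (3.889,4.000)–(3.000,4.761)
cell (4,0): code 0110 → (4.000,0.542)–(5.000,0.640)
cell (4,3): code 1001 → (5.000,3.162)–(4.000,3.890)
cell (5,0): code 0010 → (5.000,0.640)–(5.411,1.000)
cell (5,1): code 0011 → (5.411,1.000)–(5.722,2.000)
cell (5,2): code 0011 → (5.722,2.000)–(5.178,3.000)
cell (5,3): code 0001 → (5.178,3.000)–(5.000,3.162)
total: 16 segments, chained into 1 closed loop(s), length Σ = 12.342271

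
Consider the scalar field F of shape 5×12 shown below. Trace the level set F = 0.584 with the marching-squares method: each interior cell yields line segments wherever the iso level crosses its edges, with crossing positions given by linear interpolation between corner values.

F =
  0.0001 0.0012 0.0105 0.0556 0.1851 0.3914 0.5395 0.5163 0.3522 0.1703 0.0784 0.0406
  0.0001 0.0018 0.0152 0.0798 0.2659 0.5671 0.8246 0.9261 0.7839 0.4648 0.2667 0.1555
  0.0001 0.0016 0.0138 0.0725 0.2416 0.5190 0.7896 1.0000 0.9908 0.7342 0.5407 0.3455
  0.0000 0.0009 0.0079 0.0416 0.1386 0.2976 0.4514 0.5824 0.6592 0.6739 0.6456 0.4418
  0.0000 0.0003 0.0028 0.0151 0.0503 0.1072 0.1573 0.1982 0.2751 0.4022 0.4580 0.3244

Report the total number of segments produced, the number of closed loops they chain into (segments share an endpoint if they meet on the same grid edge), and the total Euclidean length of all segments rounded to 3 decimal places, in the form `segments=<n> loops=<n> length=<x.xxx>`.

segments=16 loops=1 length=13.306

cell (0,5): code 0100 → (0.156,6.000)–(1.000,5.066)
cell (0,6): code 1100 → (0.165,7.000)–(0.156,6.000)
cell (0,7): code 1100 → (0.537,8.000)–(0.165,7.000)
cell (0,8): code 1000 → (1.000,8.626)–(0.537,8.000)
cell (1,5): code 0110 → (1.000,5.066)–(2.000,5.240)
cell (1,8): code 1101 → (1.442,9.000)–(1.000,8.626)
cell (1,9): code 1000 → (2.000,9.776)–(1.442,9.000)
cell (2,5): code 0010 → (2.000,5.240)–(2.608,6.000)
cell (2,6): code 0011 → (2.608,6.000)–(2.996,7.000)
cell (2,7): code 0111 → (2.996,7.000)–(3.000,7.021)
cell (2,9): code 1101 → (2.413,10.000)–(2.000,9.776)
cell (2,10): code 1000 → (3.000,10.302)–(2.413,10.000)
cell (3,7): code 0010 → (3.000,7.021)–(3.196,8.000)
cell (3,8): code 0011 → (3.196,8.000)–(3.331,9.000)
cell (3,9): code 0011 → (3.331,9.000)–(3.328,10.000)
cell (3,10): code 0001 → (3.328,10.000)–(3.000,10.302)
total: 16 segments, chained into 1 closed loop(s), length Σ = 13.305748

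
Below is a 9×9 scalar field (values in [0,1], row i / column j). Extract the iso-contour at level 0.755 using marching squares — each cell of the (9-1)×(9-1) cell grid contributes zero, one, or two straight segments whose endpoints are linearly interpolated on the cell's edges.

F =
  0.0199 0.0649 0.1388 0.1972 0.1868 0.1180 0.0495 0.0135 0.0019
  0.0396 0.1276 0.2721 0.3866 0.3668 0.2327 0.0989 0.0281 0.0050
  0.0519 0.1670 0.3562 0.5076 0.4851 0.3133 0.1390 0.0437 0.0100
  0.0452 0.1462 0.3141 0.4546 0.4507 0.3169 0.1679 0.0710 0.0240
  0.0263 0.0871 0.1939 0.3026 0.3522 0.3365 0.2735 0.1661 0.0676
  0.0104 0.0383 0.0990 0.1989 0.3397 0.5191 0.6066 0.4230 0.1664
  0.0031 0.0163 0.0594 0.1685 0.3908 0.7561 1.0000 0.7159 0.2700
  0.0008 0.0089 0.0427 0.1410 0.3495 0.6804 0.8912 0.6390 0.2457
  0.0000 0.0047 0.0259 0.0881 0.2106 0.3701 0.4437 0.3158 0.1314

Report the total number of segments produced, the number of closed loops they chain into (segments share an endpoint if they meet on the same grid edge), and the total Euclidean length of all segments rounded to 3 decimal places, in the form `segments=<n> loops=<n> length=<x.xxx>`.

segments=8 loops=1 length=5.692

cell (5,4): code 0100 → (5.995,5.000)–(6.000,4.997)
cell (5,5): code 1100 → (5.377,6.000)–(5.995,5.000)
cell (5,6): code 1000 → (6.000,6.862)–(5.377,6.000)
cell (6,4): code 0010 → (6.000,4.997)–(6.015,5.000)
cell (6,5): code 0111 → (6.015,5.000)–(7.000,5.354)
cell (6,6): code 1001 → (7.000,6.540)–(6.000,6.862)
cell (7,5): code 0010 → (7.000,5.354)–(7.304,6.000)
cell (7,6): code 0001 → (7.304,6.000)–(7.000,6.540)
total: 8 segments, chained into 1 closed loop(s), length Σ = 5.691595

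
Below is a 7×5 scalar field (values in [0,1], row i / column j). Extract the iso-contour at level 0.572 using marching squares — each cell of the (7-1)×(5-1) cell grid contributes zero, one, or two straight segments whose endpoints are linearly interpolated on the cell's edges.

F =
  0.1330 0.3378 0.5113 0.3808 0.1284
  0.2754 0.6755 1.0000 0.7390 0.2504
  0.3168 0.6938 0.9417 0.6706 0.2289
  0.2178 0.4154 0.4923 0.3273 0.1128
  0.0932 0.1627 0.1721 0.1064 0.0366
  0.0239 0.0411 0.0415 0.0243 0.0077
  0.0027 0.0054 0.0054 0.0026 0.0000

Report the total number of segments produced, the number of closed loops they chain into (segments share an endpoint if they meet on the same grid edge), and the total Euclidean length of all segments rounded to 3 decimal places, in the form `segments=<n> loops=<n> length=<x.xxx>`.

segments=10 loops=1 length=8.333

cell (0,0): code 0100 → (0.694,1.000)–(1.000,0.741)
cell (0,1): code 1100 → (0.124,2.000)–(0.694,1.000)
cell (0,2): code 1100 → (0.534,3.000)–(0.124,2.000)
cell (0,3): code 1000 → (1.000,3.342)–(0.534,3.000)
cell (1,0): code 0110 → (1.000,0.741)–(2.000,0.677)
cell (1,3): code 1001 → (2.000,3.223)–(1.000,3.342)
cell (2,0): code 0010 → (2.000,0.677)–(2.438,1.000)
cell (2,1): code 0011 → (2.438,1.000)–(2.823,2.000)
cell (2,2): code 0011 → (2.823,2.000)–(2.287,3.000)
cell (2,3): code 0001 → (2.287,3.000)–(2.000,3.223)
total: 10 segments, chained into 1 closed loop(s), length Σ = 8.333105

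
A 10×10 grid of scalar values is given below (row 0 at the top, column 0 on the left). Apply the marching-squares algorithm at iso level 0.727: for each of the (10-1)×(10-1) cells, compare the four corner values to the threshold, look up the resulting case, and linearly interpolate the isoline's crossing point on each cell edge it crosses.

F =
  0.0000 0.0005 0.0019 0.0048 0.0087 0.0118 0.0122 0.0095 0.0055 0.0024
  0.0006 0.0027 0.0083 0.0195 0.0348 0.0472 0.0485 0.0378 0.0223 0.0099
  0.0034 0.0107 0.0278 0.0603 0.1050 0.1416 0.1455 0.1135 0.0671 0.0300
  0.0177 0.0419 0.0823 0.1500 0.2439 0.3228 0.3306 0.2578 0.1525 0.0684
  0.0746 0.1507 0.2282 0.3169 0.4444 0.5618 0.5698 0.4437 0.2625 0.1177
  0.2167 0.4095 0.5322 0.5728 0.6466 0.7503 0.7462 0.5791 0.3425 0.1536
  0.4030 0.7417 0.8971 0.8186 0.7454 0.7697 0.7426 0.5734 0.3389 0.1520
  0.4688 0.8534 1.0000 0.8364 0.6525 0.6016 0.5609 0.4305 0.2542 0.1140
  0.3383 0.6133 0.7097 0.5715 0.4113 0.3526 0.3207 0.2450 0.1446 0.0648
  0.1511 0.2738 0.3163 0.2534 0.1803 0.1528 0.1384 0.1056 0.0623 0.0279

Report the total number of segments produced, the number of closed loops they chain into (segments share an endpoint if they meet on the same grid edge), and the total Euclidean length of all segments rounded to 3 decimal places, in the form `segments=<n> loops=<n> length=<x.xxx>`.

segments=18 loops=1 length=14.346

cell (4,4): code 0100 → (4.876,5.000)–(5.000,4.775)
cell (4,5): code 1100 → (4.891,6.000)–(4.876,5.000)
cell (4,6): code 1000 → (5.000,6.115)–(4.891,6.000)
cell (5,0): code 0100 → (5.956,1.000)–(6.000,0.957)
cell (5,1): code 1100 → (5.534,2.000)–(5.956,1.000)
cell (5,2): code 1100 → (5.627,3.000)–(5.534,2.000)
cell (5,3): code 1100 → (5.814,4.000)–(5.627,3.000)
cell (5,4): code 1110 → (5.000,4.775)–(5.814,4.000)
cell (5,6): code 1001 → (6.000,6.092)–(5.000,6.115)
cell (6,0): code 0110 → (6.000,0.957)–(7.000,0.671)
cell (6,3): code 1011 → (7.000,3.595)–(6.198,4.000)
cell (6,4): code 0011 → (6.198,4.000)–(6.254,5.000)
cell (6,5): code 0011 → (6.254,5.000)–(6.086,6.000)
cell (6,6): code 0001 → (6.086,6.000)–(6.000,6.092)
cell (7,0): code 0010 → (7.000,0.671)–(7.526,1.000)
cell (7,1): code 0011 → (7.526,1.000)–(7.940,2.000)
cell (7,2): code 0011 → (7.940,2.000)–(7.413,3.000)
cell (7,3): code 0001 → (7.413,3.000)–(7.000,3.595)
total: 18 segments, chained into 1 closed loop(s), length Σ = 14.345576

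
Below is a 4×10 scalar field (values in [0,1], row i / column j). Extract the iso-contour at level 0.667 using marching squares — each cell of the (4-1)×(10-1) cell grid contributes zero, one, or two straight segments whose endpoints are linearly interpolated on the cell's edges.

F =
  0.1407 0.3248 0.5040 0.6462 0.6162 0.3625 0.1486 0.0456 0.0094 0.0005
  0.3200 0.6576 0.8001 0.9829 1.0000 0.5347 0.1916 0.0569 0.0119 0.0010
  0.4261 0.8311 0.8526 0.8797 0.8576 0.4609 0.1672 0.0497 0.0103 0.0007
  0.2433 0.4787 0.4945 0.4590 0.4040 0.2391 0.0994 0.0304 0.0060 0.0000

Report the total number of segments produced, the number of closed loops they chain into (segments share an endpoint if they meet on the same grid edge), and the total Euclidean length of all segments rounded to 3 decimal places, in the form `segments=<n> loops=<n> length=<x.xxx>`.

cell (0,1): code 0100 → (0.550,2.000)–(1.000,1.066)
cell (0,2): code 1100 → (0.062,3.000)–(0.550,2.000)
cell (0,3): code 1100 → (0.132,4.000)–(0.062,3.000)
cell (0,4): code 1000 → (1.000,4.716)–(0.132,4.000)
cell (1,0): code 0100 → (1.054,1.000)–(2.000,0.595)
cell (1,1): code 1110 → (1.000,1.066)–(1.054,1.000)
cell (1,4): code 1001 → (2.000,4.480)–(1.000,4.716)
cell (2,0): code 0010 → (2.000,0.595)–(2.466,1.000)
cell (2,1): code 0011 → (2.466,1.000)–(2.518,2.000)
cell (2,2): code 0011 → (2.518,2.000)–(2.506,3.000)
cell (2,3): code 0011 → (2.506,3.000)–(2.420,4.000)
cell (2,4): code 0001 → (2.420,4.000)–(2.000,4.480)
total: 12 segments, chained into 1 closed loop(s), length Σ = 10.679068

segments=12 loops=1 length=10.679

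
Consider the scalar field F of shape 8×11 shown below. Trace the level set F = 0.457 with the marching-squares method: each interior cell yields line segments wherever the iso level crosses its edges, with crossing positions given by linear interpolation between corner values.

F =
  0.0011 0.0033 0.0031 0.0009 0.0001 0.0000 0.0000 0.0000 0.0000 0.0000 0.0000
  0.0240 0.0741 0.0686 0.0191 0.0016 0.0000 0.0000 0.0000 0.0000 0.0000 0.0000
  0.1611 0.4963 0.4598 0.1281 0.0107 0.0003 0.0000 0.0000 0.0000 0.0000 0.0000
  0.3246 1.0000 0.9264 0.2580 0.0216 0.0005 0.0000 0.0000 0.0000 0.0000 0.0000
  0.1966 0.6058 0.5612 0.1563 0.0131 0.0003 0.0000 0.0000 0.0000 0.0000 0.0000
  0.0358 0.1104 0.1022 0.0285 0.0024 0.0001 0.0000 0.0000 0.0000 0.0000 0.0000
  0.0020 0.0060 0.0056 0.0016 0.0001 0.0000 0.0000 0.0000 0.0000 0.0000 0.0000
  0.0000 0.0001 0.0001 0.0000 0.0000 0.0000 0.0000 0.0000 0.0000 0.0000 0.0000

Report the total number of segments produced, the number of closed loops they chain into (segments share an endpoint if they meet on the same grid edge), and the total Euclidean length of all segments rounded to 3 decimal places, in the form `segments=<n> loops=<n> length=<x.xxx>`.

cell (1,0): code 0100 → (1.907,1.000)–(2.000,0.883)
cell (1,1): code 1100 → (1.993,2.000)–(1.907,1.000)
cell (1,2): code 1000 → (2.000,2.008)–(1.993,2.000)
cell (2,0): code 0110 → (2.000,0.883)–(3.000,0.196)
cell (2,2): code 1001 → (3.000,2.702)–(2.000,2.008)
cell (3,0): code 0110 → (3.000,0.196)–(4.000,0.636)
cell (3,2): code 1001 → (4.000,2.257)–(3.000,2.702)
cell (4,0): code 0010 → (4.000,0.636)–(4.300,1.000)
cell (4,1): code 0011 → (4.300,1.000)–(4.227,2.000)
cell (4,2): code 0001 → (4.227,2.000)–(4.000,2.257)
total: 10 segments, chained into 1 closed loop(s), length Σ = 7.599341

segments=10 loops=1 length=7.599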